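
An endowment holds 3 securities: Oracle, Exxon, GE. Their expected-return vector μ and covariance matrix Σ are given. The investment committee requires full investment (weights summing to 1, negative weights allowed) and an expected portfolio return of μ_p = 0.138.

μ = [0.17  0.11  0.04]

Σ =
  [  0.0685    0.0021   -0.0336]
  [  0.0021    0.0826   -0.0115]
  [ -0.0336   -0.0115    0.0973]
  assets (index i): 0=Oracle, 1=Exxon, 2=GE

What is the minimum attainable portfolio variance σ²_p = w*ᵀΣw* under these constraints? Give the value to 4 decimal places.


0.0274

p=Σ⁻¹μ = [3.2795  1.4877  1.7194]
q=Σ⁻¹𝟙 = [24.1158  14.3194  20.2977]
a=μᵀp=0.789951  b=𝟙ᵀp=6.486720  c=𝟙ᵀq=58.732817  D=ac−b²=4.318519
λ₁=(c·0.138−b)/D = (58.732817·0.138−6.486720)/4.318519 = 0.374760
λ₂=(a−b·0.138)/D = (0.789951−6.486720·0.138)/4.318519 = -0.024364
w* = 0.374760·p + -0.024364·q:
  w_0 = 0.374760·3.2795 + -0.024364·24.1158 = 0.6415  (Oracle)
  w_1 = 0.374760·1.4877 + -0.024364·14.3194 = 0.2087  (Exxon)
  w_2 = 0.374760·1.7194 + -0.024364·20.2977 = 0.1498  (GE)
Σw_i=1.0000  μᵀw=0.1380
σ²=wᵀΣw=λ₁·μ_p+λ₂ = 0.374760·0.138 + -0.024364 = 0.027353 ≈ 0.0274


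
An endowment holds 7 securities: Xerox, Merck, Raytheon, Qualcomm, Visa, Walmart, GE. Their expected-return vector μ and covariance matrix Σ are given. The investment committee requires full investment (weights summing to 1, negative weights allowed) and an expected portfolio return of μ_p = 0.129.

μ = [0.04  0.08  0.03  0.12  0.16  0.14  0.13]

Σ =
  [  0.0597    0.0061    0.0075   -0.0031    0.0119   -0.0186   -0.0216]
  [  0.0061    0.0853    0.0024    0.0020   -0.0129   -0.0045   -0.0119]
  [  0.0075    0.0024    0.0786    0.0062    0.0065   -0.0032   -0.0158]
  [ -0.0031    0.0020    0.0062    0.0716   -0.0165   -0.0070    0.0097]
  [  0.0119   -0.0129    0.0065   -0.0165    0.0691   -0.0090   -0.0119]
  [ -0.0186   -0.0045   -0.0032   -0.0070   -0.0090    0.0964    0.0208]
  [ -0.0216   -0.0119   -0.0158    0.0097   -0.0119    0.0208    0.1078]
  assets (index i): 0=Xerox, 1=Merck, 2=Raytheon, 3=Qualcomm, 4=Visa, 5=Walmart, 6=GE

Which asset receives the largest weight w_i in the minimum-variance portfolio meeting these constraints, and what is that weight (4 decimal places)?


p=Σ⁻¹μ = [1.0267  1.6328  0.1078  2.4758  3.5178  1.9364  1.3996]
q=Σ⁻¹𝟙 = [20.5239  15.6522  10.6018  18.0760  21.6993  15.6428  14.4211]
a=μᵀp=1.487916  b=𝟙ᵀp=12.096931  c=𝟙ᵀq=116.617105  D=ac−b²=27.180655
λ₁=(c·0.129−b)/D = (116.617105·0.129−12.096931)/27.180655 = 0.108411
λ₂=(a−b·0.129)/D = (1.487916−12.096931·0.129)/27.180655 = -0.002671
w* = 0.108411·p + -0.002671·q:
  w_0 = 0.108411·1.0267 + -0.002671·20.5239 = 0.0565  (Xerox)
  w_1 = 0.108411·1.6328 + -0.002671·15.6522 = 0.1352  (Merck)
  w_2 = 0.108411·0.1078 + -0.002671·10.6018 = -0.0166  (Raytheon)
  w_3 = 0.108411·2.4758 + -0.002671·18.0760 = 0.2201  (Qualcomm)
  w_4 = 0.108411·3.5178 + -0.002671·21.6993 = 0.3234  (Visa)
  w_5 = 0.108411·1.9364 + -0.002671·15.6428 = 0.1681  (Walmart)
  w_6 = 0.108411·1.3996 + -0.002671·14.4211 = 0.1132  (GE)
Σw_i=1.0000  μᵀw=0.1290
σ²=wᵀΣw=λ₁·μ_p+λ₂ = 0.108411·0.129 + -0.002671 = 0.011314 ≈ 0.0113

Visa (0.3234)


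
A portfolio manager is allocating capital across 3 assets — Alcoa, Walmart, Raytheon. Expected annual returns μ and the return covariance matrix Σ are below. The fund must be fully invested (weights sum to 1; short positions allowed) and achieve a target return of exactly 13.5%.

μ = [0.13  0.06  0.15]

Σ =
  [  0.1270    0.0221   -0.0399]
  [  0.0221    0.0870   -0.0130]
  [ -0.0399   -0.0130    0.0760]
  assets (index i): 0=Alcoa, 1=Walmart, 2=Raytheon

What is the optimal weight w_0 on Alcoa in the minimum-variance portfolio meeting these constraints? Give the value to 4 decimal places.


0.3464

u=Σ⁻¹μ = [1.8714  0.6732  3.0713]
v=Σ⁻¹𝟙 = [12.7202  11.5215  21.8068]
a=μᵀu=0.744373  b=𝟙ᵀu=5.615934  c=𝟙ᵀv=46.048498  D=ac−b²=2.738552
λ₁=(c·0.135−b)/D = (46.048498·0.135−5.615934)/2.738552 = 0.219318
λ₂=(a−b·0.135)/D = (0.744373−5.615934·0.135)/2.738552 = -0.005031
w* = 0.219318·u + -0.005031·v:
  w_0 = 0.219318·1.8714 + -0.005031·12.7202 = 0.3464  (Alcoa)
  w_1 = 0.219318·0.6732 + -0.005031·11.5215 = 0.0897  (Walmart)
  w_2 = 0.219318·3.0713 + -0.005031·21.8068 = 0.5639  (Raytheon)
Σw_i=1.0000  μᵀw=0.1350
σ²=wᵀΣw=λ₁·μ_p+λ₂ = 0.219318·0.135 + -0.005031 = 0.024577 ≈ 0.0246


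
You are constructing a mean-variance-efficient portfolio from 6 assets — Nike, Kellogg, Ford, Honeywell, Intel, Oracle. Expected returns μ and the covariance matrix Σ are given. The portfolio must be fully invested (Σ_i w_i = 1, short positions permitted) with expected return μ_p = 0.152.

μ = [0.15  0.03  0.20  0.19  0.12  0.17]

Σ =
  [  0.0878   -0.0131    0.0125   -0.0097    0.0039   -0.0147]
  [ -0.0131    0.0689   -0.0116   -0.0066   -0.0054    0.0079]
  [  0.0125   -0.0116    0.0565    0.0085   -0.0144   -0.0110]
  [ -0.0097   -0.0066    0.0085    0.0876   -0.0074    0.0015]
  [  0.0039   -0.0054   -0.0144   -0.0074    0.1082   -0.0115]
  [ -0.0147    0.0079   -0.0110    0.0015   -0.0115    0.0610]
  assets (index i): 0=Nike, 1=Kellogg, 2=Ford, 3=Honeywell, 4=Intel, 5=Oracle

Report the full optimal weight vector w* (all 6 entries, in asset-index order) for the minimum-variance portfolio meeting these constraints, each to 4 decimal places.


g=Σ⁻¹μ = [2.1576  1.4966  4.4625  2.2090  2.3078  4.2985]
h=Σ⁻¹𝟙 = [15.8371  21.5886  25.7364  13.2854  16.7271  24.8818]
a=μᵀg=2.688415  b=𝟙ᵀg=16.931896  c=𝟙ᵀh=118.056429  D=ac−b²=30.695586
λ₁=(c·0.152−b)/D = (118.056429·0.152−16.931896)/30.695586 = 0.032991
λ₂=(a−b·0.152)/D = (2.688415−16.931896·0.152)/30.695586 = 0.003739
w* = 0.032991·g + 0.003739·h:
  w_0 = 0.032991·2.1576 + 0.003739·15.8371 = 0.1304  (Nike)
  w_1 = 0.032991·1.4966 + 0.003739·21.5886 = 0.1301  (Kellogg)
  w_2 = 0.032991·4.4625 + 0.003739·25.7364 = 0.2434  (Ford)
  w_3 = 0.032991·2.2090 + 0.003739·13.2854 = 0.1225  (Honeywell)
  w_4 = 0.032991·2.3078 + 0.003739·16.7271 = 0.1387  (Intel)
  w_5 = 0.032991·4.2985 + 0.003739·24.8818 = 0.2348  (Oracle)
Σw_i=1.0000  μᵀw=0.1520
σ²=wᵀΣw=λ₁·μ_p+λ₂ = 0.032991·0.152 + 0.003739 = 0.008754 ≈ 0.0088

0.1304  0.1301  0.2434  0.1225  0.1387  0.2348


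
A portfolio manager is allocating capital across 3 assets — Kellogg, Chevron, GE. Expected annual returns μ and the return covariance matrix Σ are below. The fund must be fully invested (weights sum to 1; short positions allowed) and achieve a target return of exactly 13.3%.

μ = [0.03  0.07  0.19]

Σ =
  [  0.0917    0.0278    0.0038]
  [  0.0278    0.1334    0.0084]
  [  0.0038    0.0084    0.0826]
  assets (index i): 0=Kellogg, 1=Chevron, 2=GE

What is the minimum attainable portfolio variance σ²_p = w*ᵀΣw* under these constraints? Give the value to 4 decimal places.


g=Σ⁻¹μ = [0.1255  0.3564  2.2582]
h=Σ⁻¹𝟙 = [8.9477  4.9267  11.1939]
a=μᵀg=0.457775  b=𝟙ᵀg=2.740138  c=𝟙ᵀh=25.068270  D=ac−b²=3.967279
λ₁=(c·0.133−b)/D = (25.068270·0.133−2.740138)/3.967279 = 0.149710
λ₂=(a−b·0.133)/D = (0.457775−2.740138·0.133)/3.967279 = 0.023527
w* = 0.149710·g + 0.023527·h:
  w_0 = 0.149710·0.1255 + 0.023527·8.9477 = 0.2293  (Kellogg)
  w_1 = 0.149710·0.3564 + 0.023527·4.9267 = 0.1693  (Chevron)
  w_2 = 0.149710·2.2582 + 0.023527·11.1939 = 0.6014  (GE)
Σw_i=1.0000  μᵀw=0.1330
σ²=wᵀΣw=λ₁·μ_p+λ₂ = 0.149710·0.133 + 0.023527 = 0.043438 ≈ 0.0434

0.0434


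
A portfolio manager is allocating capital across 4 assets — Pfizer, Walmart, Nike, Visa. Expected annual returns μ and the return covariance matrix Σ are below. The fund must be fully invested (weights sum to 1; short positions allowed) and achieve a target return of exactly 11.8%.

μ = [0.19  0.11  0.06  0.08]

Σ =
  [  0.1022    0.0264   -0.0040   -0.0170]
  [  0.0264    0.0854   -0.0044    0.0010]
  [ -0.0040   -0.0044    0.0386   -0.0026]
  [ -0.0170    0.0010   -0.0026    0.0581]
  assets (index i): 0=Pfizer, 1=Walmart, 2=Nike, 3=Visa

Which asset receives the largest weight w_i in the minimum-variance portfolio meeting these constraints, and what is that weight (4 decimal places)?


u=Σ⁻¹μ = [2.0952  0.7188  1.9927  2.0668]
v=Σ⁻¹𝟙 = [12.2222  9.2045  29.7016  21.9586]
a=μᵀu=0.762062  b=𝟙ᵀu=6.873488  c=𝟙ᵀv=73.086849  D=ac−b²=8.451867
λ₁=(c·0.118−b)/D = (73.086849·0.118−6.873488)/8.451867 = 0.207145
λ₂=(a−b·0.118)/D = (0.762062−6.873488·0.118)/8.451867 = -0.005799
w* = 0.207145·u + -0.005799·v:
  w_0 = 0.207145·2.0952 + -0.005799·12.2222 = 0.3631  (Pfizer)
  w_1 = 0.207145·0.7188 + -0.005799·9.2045 = 0.0955  (Walmart)
  w_2 = 0.207145·1.9927 + -0.005799·29.7016 = 0.2405  (Nike)
  w_3 = 0.207145·2.0668 + -0.005799·21.9586 = 0.3008  (Visa)
Σw_i=1.0000  μᵀw=0.1180
σ²=wᵀΣw=λ₁·μ_p+λ₂ = 0.207145·0.118 + -0.005799 = 0.018644 ≈ 0.0186

Pfizer (0.3631)


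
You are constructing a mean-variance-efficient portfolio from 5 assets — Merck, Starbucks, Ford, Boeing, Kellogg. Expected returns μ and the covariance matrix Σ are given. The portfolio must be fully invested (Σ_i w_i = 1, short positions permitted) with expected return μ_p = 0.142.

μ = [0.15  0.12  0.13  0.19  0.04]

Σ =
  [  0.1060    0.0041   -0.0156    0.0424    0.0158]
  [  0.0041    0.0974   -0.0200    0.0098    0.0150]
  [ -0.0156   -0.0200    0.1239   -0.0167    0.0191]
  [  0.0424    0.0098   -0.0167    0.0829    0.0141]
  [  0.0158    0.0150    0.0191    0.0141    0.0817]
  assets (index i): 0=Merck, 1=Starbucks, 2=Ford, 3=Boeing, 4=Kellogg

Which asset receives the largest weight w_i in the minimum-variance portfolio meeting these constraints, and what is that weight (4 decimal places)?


p=Σ⁻¹μ = [0.8685  1.4616  1.8004  2.1636  -0.7410]
q=Σ⁻¹𝟙 = [6.3278  10.6013  11.0229  8.9521  4.9479]
a=μᵀp=0.921168  b=𝟙ᵀp=5.553106  c=𝟙ᵀq=41.851898  D=ac−b²=7.715649
λ₁=(c·0.142−b)/D = (41.851898·0.142−5.553106)/7.715649 = 0.050529
λ₂=(a−b·0.142)/D = (0.921168−5.553106·0.142)/7.715649 = 0.017189
w* = 0.050529·p + 0.017189·q:
  w_0 = 0.050529·0.8685 + 0.017189·6.3278 = 0.1527  (Merck)
  w_1 = 0.050529·1.4616 + 0.017189·10.6013 = 0.2561  (Starbucks)
  w_2 = 0.050529·1.8004 + 0.017189·11.0229 = 0.2804  (Ford)
  w_3 = 0.050529·2.1636 + 0.017189·8.9521 = 0.2632  (Boeing)
  w_4 = 0.050529·-0.7410 + 0.017189·4.9479 = 0.0476  (Kellogg)
Σw_i=1.0000  μᵀw=0.1420
σ²=wᵀΣw=λ₁·μ_p+λ₂ = 0.050529·0.142 + 0.017189 = 0.024364 ≈ 0.0244

Ford (0.2804)


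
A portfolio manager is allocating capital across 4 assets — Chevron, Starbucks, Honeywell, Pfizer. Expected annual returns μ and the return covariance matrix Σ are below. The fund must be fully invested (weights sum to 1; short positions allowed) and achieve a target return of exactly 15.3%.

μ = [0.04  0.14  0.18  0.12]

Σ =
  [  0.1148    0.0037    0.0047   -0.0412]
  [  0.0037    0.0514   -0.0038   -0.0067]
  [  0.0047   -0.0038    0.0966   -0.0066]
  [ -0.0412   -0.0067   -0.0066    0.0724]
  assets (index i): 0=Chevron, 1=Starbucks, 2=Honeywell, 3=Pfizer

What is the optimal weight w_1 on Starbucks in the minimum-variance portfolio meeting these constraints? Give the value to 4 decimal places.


0.4366

u=Σ⁻¹μ = [1.1673  3.1627  2.1228  2.8079]
v=Σ⁻¹𝟙 = [17.0769  22.6161  12.2376  26.7385]
a=μᵀu=1.208523  b=𝟙ᵀu=9.260711  c=𝟙ᵀv=78.669041  D=ac−b²=9.312542
λ₁=(c·0.153−b)/D = (78.669041·0.153−9.260711)/9.312542 = 0.298055
λ₂=(a−b·0.153)/D = (1.208523−9.260711·0.153)/9.312542 = -0.022375
w* = 0.298055·u + -0.022375·v:
  w_0 = 0.298055·1.1673 + -0.022375·17.0769 = -0.0342  (Chevron)
  w_1 = 0.298055·3.1627 + -0.022375·22.6161 = 0.4366  (Starbucks)
  w_2 = 0.298055·2.1228 + -0.022375·12.2376 = 0.3589  (Honeywell)
  w_3 = 0.298055·2.8079 + -0.022375·26.7385 = 0.2386  (Pfizer)
Σw_i=1.0000  μᵀw=0.1530
σ²=wᵀΣw=λ₁·μ_p+λ₂ = 0.298055·0.153 + -0.022375 = 0.023228 ≈ 0.0232


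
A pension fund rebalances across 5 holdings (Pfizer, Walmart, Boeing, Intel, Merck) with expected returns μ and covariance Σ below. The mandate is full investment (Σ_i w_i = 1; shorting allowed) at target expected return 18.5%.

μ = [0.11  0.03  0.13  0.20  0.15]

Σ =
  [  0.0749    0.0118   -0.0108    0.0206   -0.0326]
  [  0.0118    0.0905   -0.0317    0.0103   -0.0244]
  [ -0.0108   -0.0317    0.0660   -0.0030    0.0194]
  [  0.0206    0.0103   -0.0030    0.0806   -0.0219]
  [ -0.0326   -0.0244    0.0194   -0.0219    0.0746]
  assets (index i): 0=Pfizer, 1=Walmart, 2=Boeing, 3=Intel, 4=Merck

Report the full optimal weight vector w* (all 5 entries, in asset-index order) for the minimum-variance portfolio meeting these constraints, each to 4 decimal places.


0.1595  -0.1403  0.0551  0.5128  0.4130

p=Σ⁻¹μ = [2.4386  1.4534  2.0668  2.7909  3.8336]
q=Σ⁻¹𝟙 = [21.8353  21.9245  21.5388  12.4833  28.1812]
a=μᵀp=1.713778  b=𝟙ᵀp=12.583511  c=𝟙ᵀq=105.963150  D=ac−b²=23.252572
λ₁=(c·0.185−b)/D = (105.963150·0.185−12.583511)/23.252572 = 0.301888
λ₂=(a−b·0.185)/D = (1.713778−12.583511·0.185)/23.252572 = -0.026413
w* = 0.301888·p + -0.026413·q:
  w_0 = 0.301888·2.4386 + -0.026413·21.8353 = 0.1595  (Pfizer)
  w_1 = 0.301888·1.4534 + -0.026413·21.9245 = -0.1403  (Walmart)
  w_2 = 0.301888·2.0668 + -0.026413·21.5388 = 0.0551  (Boeing)
  w_3 = 0.301888·2.7909 + -0.026413·12.4833 = 0.5128  (Intel)
  w_4 = 0.301888·3.8336 + -0.026413·28.1812 = 0.4130  (Merck)
Σw_i=1.0000  μᵀw=0.1850
σ²=wᵀΣw=λ₁·μ_p+λ₂ = 0.301888·0.185 + -0.026413 = 0.029436 ≈ 0.0294


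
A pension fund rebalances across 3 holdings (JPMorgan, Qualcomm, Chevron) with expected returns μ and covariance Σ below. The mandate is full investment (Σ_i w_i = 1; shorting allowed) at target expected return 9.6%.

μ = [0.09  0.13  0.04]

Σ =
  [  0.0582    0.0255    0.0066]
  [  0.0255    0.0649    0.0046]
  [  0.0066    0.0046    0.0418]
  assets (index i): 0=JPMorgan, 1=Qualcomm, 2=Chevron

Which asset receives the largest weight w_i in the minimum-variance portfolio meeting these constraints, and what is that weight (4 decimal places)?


g=Σ⁻¹μ = [0.7425  1.6648  0.6565]
h=Σ⁻¹𝟙 = [10.4924  9.7838  21.1901]
a=μᵀg=0.309511  b=𝟙ᵀg=3.063815  c=𝟙ᵀh=41.466283  D=ac−b²=3.447313
λ₁=(c·0.096−b)/D = (41.466283·0.096−3.063815)/3.447313 = 0.265989
λ₂=(a−b·0.096)/D = (0.309511−3.063815·0.096)/3.447313 = 0.004463
w* = 0.265989·g + 0.004463·h:
  w_0 = 0.265989·0.7425 + 0.004463·10.4924 = 0.2443  (JPMorgan)
  w_1 = 0.265989·1.6648 + 0.004463·9.7838 = 0.4865  (Qualcomm)
  w_2 = 0.265989·0.6565 + 0.004463·21.1901 = 0.2692  (Chevron)
Σw_i=1.0000  μᵀw=0.0960
σ²=wᵀΣw=λ₁·μ_p+λ₂ = 0.265989·0.096 + 0.004463 = 0.029998 ≈ 0.0300

Qualcomm (0.4865)


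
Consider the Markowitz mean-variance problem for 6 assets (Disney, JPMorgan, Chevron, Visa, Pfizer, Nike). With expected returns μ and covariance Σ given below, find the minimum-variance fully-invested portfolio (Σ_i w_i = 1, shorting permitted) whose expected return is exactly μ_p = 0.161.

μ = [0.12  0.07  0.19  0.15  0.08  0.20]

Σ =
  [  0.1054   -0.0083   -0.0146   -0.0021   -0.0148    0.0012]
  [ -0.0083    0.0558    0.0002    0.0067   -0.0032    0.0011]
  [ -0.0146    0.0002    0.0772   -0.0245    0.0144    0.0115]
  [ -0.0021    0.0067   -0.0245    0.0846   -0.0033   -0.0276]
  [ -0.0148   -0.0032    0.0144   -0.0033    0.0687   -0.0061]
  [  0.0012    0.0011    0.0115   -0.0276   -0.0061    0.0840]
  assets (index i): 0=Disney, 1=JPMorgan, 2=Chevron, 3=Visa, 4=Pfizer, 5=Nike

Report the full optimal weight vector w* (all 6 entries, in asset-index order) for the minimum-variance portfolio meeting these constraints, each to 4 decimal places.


0.1230  0.0351  0.2504  0.2803  0.0673  0.2439

p=Σ⁻¹μ = [1.9153  1.0888  3.2795  3.7962  1.4104  3.2401]
q=Σ⁻¹𝟙 = [16.0384  18.2642  16.9920  22.1655  17.9362  17.6957]
a=μᵀp=2.259454  b=𝟙ᵀp=14.730434  c=𝟙ᵀq=109.091957  D=ac−b²=29.502577
λ₁=(c·0.161−b)/D = (109.091957·0.161−14.730434)/29.502577 = 0.096038
λ₂=(a−b·0.161)/D = (2.259454−14.730434·0.161)/29.502577 = -0.003801
w* = 0.096038·p + -0.003801·q:
  w_0 = 0.096038·1.9153 + -0.003801·16.0384 = 0.1230  (Disney)
  w_1 = 0.096038·1.0888 + -0.003801·18.2642 = 0.0351  (JPMorgan)
  w_2 = 0.096038·3.2795 + -0.003801·16.9920 = 0.2504  (Chevron)
  w_3 = 0.096038·3.7962 + -0.003801·22.1655 = 0.2803  (Visa)
  w_4 = 0.096038·1.4104 + -0.003801·17.9362 = 0.0673  (Pfizer)
  w_5 = 0.096038·3.2401 + -0.003801·17.6957 = 0.2439  (Nike)
Σw_i=1.0000  μᵀw=0.1610
σ²=wᵀΣw=λ₁·μ_p+λ₂ = 0.096038·0.161 + -0.003801 = 0.011661 ≈ 0.0117


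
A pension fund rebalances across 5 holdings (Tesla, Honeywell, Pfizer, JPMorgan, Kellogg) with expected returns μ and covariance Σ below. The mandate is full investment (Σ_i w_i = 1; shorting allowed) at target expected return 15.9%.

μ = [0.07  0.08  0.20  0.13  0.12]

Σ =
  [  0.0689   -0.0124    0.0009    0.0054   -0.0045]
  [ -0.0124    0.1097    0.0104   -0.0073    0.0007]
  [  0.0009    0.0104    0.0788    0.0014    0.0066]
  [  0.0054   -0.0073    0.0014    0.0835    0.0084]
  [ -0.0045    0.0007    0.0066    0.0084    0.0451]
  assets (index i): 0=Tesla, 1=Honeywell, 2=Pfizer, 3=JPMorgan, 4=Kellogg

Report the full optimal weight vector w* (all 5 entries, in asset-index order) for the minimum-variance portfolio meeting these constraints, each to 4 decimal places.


x=Σ⁻¹μ = [1.1596  0.7212  2.2225  1.2863  2.2004]
y=Σ⁻¹𝟙 = [16.9035  10.6616  9.1976  9.5923  20.5615]
a=μᵀx=1.014642  b=𝟙ᵀx=7.590077  c=𝟙ᵀy=66.916567  D=ac−b²=10.287101
λ₁=(c·0.159−b)/D = (66.916567·0.159−7.590077)/10.287101 = 0.296454
λ₂=(a−b·0.159)/D = (1.014642−7.590077·0.159)/10.287101 = -0.018682
w* = 0.296454·x + -0.018682·y:
  w_0 = 0.296454·1.1596 + -0.018682·16.9035 = 0.0280  (Tesla)
  w_1 = 0.296454·0.7212 + -0.018682·10.6616 = 0.0146  (Honeywell)
  w_2 = 0.296454·2.2225 + -0.018682·9.1976 = 0.4870  (Pfizer)
  w_3 = 0.296454·1.2863 + -0.018682·9.5923 = 0.2021  (JPMorgan)
  w_4 = 0.296454·2.2004 + -0.018682·20.5615 = 0.2682  (Kellogg)
Σw_i=1.0000  μᵀw=0.1590
σ²=wᵀΣw=λ₁·μ_p+λ₂ = 0.296454·0.159 + -0.018682 = 0.028455 ≈ 0.0285

0.0280  0.0146  0.4870  0.2021  0.2682


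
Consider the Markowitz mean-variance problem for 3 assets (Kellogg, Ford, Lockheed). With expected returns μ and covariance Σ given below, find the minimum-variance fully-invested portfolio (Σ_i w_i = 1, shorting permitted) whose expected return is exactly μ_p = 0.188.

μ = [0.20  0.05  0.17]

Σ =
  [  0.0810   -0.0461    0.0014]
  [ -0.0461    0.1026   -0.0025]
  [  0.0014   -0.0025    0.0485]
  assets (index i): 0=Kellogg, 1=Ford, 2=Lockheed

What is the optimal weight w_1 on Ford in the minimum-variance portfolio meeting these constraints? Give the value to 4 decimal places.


-0.0302

x=Σ⁻¹μ = [3.6740  2.2237  3.5137]
y=Σ⁻¹𝟙 = [23.9441  21.0170  21.0107]
a=μᵀx=1.443325  b=𝟙ᵀx=9.411495  c=𝟙ᵀy=65.971874  D=ac−b²=6.642607
λ₁=(c·0.188−b)/D = (65.971874·0.188−9.411495)/6.642607 = 0.450308
λ₂=(a−b·0.188)/D = (1.443325−9.411495·0.188)/6.642607 = -0.049083
w* = 0.450308·x + -0.049083·y:
  w_0 = 0.450308·3.6740 + -0.049083·23.9441 = 0.4792  (Kellogg)
  w_1 = 0.450308·2.2237 + -0.049083·21.0170 = -0.0302  (Ford)
  w_2 = 0.450308·3.5137 + -0.049083·21.0107 = 0.5510  (Lockheed)
Σw_i=1.0000  μᵀw=0.1880
σ²=wᵀΣw=λ₁·μ_p+λ₂ = 0.450308·0.188 + -0.049083 = 0.035575 ≈ 0.0356


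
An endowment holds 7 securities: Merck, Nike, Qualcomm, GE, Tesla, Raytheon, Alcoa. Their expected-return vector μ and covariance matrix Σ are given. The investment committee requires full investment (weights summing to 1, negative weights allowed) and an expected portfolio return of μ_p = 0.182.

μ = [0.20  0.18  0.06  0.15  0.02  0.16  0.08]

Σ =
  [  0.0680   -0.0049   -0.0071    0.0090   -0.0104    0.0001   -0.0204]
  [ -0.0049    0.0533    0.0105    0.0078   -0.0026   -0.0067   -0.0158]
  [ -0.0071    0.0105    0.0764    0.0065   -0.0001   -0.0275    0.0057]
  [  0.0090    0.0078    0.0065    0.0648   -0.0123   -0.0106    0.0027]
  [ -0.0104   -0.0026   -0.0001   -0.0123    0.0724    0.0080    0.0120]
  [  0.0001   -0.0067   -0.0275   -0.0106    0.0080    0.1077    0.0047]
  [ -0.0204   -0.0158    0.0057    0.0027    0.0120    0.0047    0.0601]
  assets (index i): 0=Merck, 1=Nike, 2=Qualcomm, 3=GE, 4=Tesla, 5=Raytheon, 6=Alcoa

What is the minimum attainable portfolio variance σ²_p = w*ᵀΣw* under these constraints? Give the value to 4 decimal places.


0.0155

u=Σ⁻¹μ = [4.3793  4.7833  0.8429  1.2974  0.4740  1.9257  3.6916]
v=Σ⁻¹𝟙 = [27.0889  27.4594  13.6624  10.7829  14.5465  13.2447  27.3324]
a=μᵀu=2.594972  b=𝟙ᵀu=17.394317  c=𝟙ᵀv=134.117150  D=ac−b²=45.468025
λ₁=(c·0.182−b)/D = (134.117150·0.182−17.394317)/45.468025 = 0.154284
λ₂=(a−b·0.182)/D = (2.594972−17.394317·0.182)/45.468025 = -0.012554
w* = 0.154284·u + -0.012554·v:
  w_0 = 0.154284·4.3793 + -0.012554·27.0889 = 0.3356  (Merck)
  w_1 = 0.154284·4.7833 + -0.012554·27.4594 = 0.3933  (Nike)
  w_2 = 0.154284·0.8429 + -0.012554·13.6624 = -0.0415  (Qualcomm)
  w_3 = 0.154284·1.2974 + -0.012554·10.7829 = 0.0648  (GE)
  w_4 = 0.154284·0.4740 + -0.012554·14.5465 = -0.1095  (Tesla)
  w_5 = 0.154284·1.9257 + -0.012554·13.2447 = 0.1308  (Raytheon)
  w_6 = 0.154284·3.6916 + -0.012554·27.3324 = 0.2264  (Alcoa)
Σw_i=1.0000  μᵀw=0.1820
σ²=wᵀΣw=λ₁·μ_p+λ₂ = 0.154284·0.182 + -0.012554 = 0.015526 ≈ 0.0155


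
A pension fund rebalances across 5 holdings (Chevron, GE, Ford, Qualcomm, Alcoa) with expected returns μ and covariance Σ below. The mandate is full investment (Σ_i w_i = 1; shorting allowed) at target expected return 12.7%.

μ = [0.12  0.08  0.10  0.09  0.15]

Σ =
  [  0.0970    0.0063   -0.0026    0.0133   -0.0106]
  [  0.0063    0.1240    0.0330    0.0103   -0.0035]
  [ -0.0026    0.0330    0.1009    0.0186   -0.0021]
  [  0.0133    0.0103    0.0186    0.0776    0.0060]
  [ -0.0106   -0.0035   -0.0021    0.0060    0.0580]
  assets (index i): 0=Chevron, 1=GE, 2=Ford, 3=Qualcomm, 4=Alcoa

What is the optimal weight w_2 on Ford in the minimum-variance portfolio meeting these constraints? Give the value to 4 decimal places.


u=Σ⁻¹μ = [1.4926  0.3792  0.8881  0.4188  2.8707]
v=Σ⁻¹𝟙 = [11.3039  5.4490  7.5411  6.9345  19.1918]
a=μᵀu=0.766550  b=𝟙ᵀu=6.049370  c=𝟙ᵀv=50.420284  D=ac−b²=2.054804
λ₁=(c·0.127−b)/D = (50.420284·0.127−6.049370)/2.054804 = 0.172282
λ₂=(a−b·0.127)/D = (0.766550−6.049370·0.127)/2.054804 = -0.000837
w* = 0.172282·u + -0.000837·v:
  w_0 = 0.172282·1.4926 + -0.000837·11.3039 = 0.2477  (Chevron)
  w_1 = 0.172282·0.3792 + -0.000837·5.4490 = 0.0608  (GE)
  w_2 = 0.172282·0.8881 + -0.000837·7.5411 = 0.1467  (Ford)
  w_3 = 0.172282·0.4188 + -0.000837·6.9345 = 0.0664  (Qualcomm)
  w_4 = 0.172282·2.8707 + -0.000837·19.1918 = 0.4785  (Alcoa)
Σw_i=1.0000  μᵀw=0.1270
σ²=wᵀΣw=λ₁·μ_p+λ₂ = 0.172282·0.127 + -0.000837 = 0.021043 ≈ 0.0210

0.1467


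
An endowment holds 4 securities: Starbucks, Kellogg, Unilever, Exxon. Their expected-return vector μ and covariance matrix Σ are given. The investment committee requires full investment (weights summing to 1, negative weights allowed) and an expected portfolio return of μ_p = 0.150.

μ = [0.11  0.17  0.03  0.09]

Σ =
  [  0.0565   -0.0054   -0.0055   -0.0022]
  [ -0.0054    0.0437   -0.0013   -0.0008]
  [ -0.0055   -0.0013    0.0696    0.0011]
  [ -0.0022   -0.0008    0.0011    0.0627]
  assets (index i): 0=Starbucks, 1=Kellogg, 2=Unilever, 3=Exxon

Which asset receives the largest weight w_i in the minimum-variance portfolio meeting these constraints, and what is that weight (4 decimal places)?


u=Σ⁻¹μ = [2.4799  4.2455  0.6816  1.5646]
v=Σ⁻¹𝟙 = [22.4750  26.4549  16.3727  16.7879]
a=μᵀu=1.155797  b=𝟙ᵀu=8.971678  c=𝟙ᵀv=82.090483  D=ac−b²=14.388949
λ₁=(c·0.150−b)/D = (82.090483·0.150−8.971678)/14.388949 = 0.232254
λ₂=(a−b·0.150)/D = (1.155797−8.971678·0.150)/14.388949 = -0.013201
w* = 0.232254·u + -0.013201·v:
  w_0 = 0.232254·2.4799 + -0.013201·22.4750 = 0.2793  (Starbucks)
  w_1 = 0.232254·4.2455 + -0.013201·26.4549 = 0.6368  (Kellogg)
  w_2 = 0.232254·0.6816 + -0.013201·16.3727 = -0.0578  (Unilever)
  w_3 = 0.232254·1.5646 + -0.013201·16.7879 = 0.1418  (Exxon)
Σw_i=1.0000  μᵀw=0.1500
σ²=wᵀΣw=λ₁·μ_p+λ₂ = 0.232254·0.150 + -0.013201 = 0.021637 ≈ 0.0216

Kellogg (0.6368)


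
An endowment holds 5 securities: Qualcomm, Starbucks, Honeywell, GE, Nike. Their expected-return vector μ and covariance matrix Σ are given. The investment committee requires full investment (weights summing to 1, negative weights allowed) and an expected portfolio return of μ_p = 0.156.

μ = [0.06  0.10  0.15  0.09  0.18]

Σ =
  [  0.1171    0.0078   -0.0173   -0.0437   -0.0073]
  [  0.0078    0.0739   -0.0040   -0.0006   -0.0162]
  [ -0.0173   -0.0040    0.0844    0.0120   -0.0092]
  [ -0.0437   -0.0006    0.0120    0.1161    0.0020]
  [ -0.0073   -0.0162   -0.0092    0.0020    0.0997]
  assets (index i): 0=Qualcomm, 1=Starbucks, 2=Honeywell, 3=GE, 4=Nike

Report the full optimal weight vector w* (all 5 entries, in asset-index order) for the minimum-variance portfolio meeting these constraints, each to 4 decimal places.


x=Σ⁻¹μ = [1.2313  1.8758  2.2401  0.9757  2.3875]
y=Σ⁻¹𝟙 = [15.4169  16.1331  15.6091  12.6284  14.9674]
a=μᵀx=1.115028  b=𝟙ᵀx=8.710357  c=𝟙ᵀy=74.754763  D=ac−b²=7.483361
λ₁=(c·0.156−b)/D = (74.754763·0.156−8.710357)/7.483361 = 0.394393
λ₂=(a−b·0.156)/D = (1.115028−8.710357·0.156)/7.483361 = -0.032577
w* = 0.394393·x + -0.032577·y:
  w_0 = 0.394393·1.2313 + -0.032577·15.4169 = -0.0166  (Qualcomm)
  w_1 = 0.394393·1.8758 + -0.032577·16.1331 = 0.2142  (Starbucks)
  w_2 = 0.394393·2.2401 + -0.032577·15.6091 = 0.3750  (Honeywell)
  w_3 = 0.394393·0.9757 + -0.032577·12.6284 = -0.0266  (GE)
  w_4 = 0.394393·2.3875 + -0.032577·14.9674 = 0.4540  (Nike)
Σw_i=1.0000  μᵀw=0.1560
σ²=wᵀΣw=λ₁·μ_p+λ₂ = 0.394393·0.156 + -0.032577 = 0.028948 ≈ 0.0289

-0.0166  0.2142  0.3750  -0.0266  0.4540


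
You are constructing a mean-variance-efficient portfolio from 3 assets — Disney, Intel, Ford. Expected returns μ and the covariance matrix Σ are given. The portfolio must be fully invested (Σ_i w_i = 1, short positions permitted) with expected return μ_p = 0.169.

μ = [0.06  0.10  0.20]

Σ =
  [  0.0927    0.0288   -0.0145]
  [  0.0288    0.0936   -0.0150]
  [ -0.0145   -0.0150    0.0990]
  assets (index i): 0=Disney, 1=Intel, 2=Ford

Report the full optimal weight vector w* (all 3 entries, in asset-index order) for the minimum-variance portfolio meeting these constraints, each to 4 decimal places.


0.0081  0.2987  0.6932

g=Σ⁻¹μ = [0.6198  1.2462  2.2998]
h=Σ⁻¹𝟙 = [9.7919  9.7563  13.0134]
a=μᵀg=0.621771  b=𝟙ᵀg=4.165833  c=𝟙ᵀh=32.561687  D=ac−b²=2.891763
λ₁=(c·0.169−b)/D = (32.561687·0.169−4.165833)/2.891763 = 0.462380
λ₂=(a−b·0.169)/D = (0.621771−4.165833·0.169)/2.891763 = -0.028444
w* = 0.462380·g + -0.028444·h:
  w_0 = 0.462380·0.6198 + -0.028444·9.7919 = 0.0081  (Disney)
  w_1 = 0.462380·1.2462 + -0.028444·9.7563 = 0.2987  (Intel)
  w_2 = 0.462380·2.2998 + -0.028444·13.0134 = 0.6932  (Ford)
Σw_i=1.0000  μᵀw=0.1690
σ²=wᵀΣw=λ₁·μ_p+λ₂ = 0.462380·0.169 + -0.028444 = 0.049698 ≈ 0.0497


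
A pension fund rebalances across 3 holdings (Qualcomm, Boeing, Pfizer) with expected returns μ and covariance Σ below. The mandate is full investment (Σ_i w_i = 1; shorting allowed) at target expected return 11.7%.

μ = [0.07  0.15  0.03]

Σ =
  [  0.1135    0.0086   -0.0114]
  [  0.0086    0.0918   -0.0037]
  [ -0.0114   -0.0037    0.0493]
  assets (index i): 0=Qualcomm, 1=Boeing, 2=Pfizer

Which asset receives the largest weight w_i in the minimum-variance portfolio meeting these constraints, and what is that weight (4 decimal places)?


Boeing (0.6685)

x=Σ⁻¹μ = [0.5812  1.6144  0.8641]
y=Σ⁻¹𝟙 = [10.3465  10.8708  23.4923]
a=μᵀx=0.308761  b=𝟙ᵀx=3.059646  c=𝟙ᵀy=44.709617  D=ac−b²=4.443170
λ₁=(c·0.117−b)/D = (44.709617·0.117−3.059646)/4.443170 = 0.488700
λ₂=(a−b·0.117)/D = (0.308761−3.059646·0.117)/4.443170 = -0.011077
w* = 0.488700·x + -0.011077·y:
  w_0 = 0.488700·0.5812 + -0.011077·10.3465 = 0.1694  (Qualcomm)
  w_1 = 0.488700·1.6144 + -0.011077·10.8708 = 0.6685  (Boeing)
  w_2 = 0.488700·0.8641 + -0.011077·23.4923 = 0.1620  (Pfizer)
Σw_i=1.0000  μᵀw=0.1170
σ²=wᵀΣw=λ₁·μ_p+λ₂ = 0.488700·0.117 + -0.011077 = 0.046101 ≈ 0.0461


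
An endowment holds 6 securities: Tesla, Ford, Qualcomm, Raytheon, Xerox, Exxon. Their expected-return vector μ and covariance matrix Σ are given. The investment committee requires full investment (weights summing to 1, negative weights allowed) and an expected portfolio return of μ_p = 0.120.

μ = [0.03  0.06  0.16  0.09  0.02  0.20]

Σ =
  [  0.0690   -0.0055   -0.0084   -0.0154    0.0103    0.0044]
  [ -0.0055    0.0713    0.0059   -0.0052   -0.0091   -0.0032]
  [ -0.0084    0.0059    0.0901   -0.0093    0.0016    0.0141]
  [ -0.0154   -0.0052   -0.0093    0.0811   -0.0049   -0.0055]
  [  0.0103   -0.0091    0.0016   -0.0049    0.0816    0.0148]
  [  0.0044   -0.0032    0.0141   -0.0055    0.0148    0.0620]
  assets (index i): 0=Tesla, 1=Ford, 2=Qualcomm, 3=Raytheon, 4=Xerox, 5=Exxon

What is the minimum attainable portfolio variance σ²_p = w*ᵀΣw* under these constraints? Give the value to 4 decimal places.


0.0136

g=Σ⁻¹μ = [0.9206  1.0215  1.4936  1.7158  -0.2427  3.0837]
h=Σ⁻¹𝟙 = [19.4476  17.9113  11.6941  19.9819  10.5428  12.2698]
a=μᵀg=1.094179  b=𝟙ᵀg=7.992351  c=𝟙ᵀh=91.847504  D=ac−b²=36.619971
λ₁=(c·0.120−b)/D = (91.847504·0.120−7.992351)/36.619971 = 0.082724
λ₂=(a−b·0.120)/D = (1.094179−7.992351·0.120)/36.619971 = 0.003689
w* = 0.082724·g + 0.003689·h:
  w_0 = 0.082724·0.9206 + 0.003689·19.4476 = 0.1479  (Tesla)
  w_1 = 0.082724·1.0215 + 0.003689·17.9113 = 0.1506  (Ford)
  w_2 = 0.082724·1.4936 + 0.003689·11.6941 = 0.1667  (Qualcomm)
  w_3 = 0.082724·1.7158 + 0.003689·19.9819 = 0.2157  (Raytheon)
  w_4 = 0.082724·-0.2427 + 0.003689·10.5428 = 0.0188  (Xerox)
  w_5 = 0.082724·3.0837 + 0.003689·12.2698 = 0.3004  (Exxon)
Σw_i=1.0000  μᵀw=0.1200
σ²=wᵀΣw=λ₁·μ_p+λ₂ = 0.082724·0.120 + 0.003689 = 0.013616 ≈ 0.0136


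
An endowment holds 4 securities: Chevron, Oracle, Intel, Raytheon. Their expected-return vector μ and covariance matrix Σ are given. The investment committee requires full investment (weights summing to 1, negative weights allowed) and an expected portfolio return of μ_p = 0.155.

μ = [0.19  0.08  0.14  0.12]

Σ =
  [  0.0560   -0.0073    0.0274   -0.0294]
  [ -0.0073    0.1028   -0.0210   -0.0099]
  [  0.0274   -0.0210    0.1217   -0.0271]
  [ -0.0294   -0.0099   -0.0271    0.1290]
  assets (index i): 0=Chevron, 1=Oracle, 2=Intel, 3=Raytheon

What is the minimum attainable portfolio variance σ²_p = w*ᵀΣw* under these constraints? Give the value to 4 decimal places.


u=Σ⁻¹μ = [4.2949  1.4878  0.9344  2.2195]
v=Σ⁻¹𝟙 = [23.9034  14.8282  9.0080  16.2300]
a=μᵀu=1.332212  b=𝟙ᵀu=8.936628  c=𝟙ᵀv=63.969654  D=ac−b²=5.357830
λ₁=(c·0.155−b)/D = (63.969654·0.155−8.936628)/5.357830 = 0.182661
λ₂=(a−b·0.155)/D = (1.332212−8.936628·0.155)/5.357830 = -0.009886
w* = 0.182661·u + -0.009886·v:
  w_0 = 0.182661·4.2949 + -0.009886·23.9034 = 0.5482  (Chevron)
  w_1 = 0.182661·1.4878 + -0.009886·14.8282 = 0.1252  (Oracle)
  w_2 = 0.182661·0.9344 + -0.009886·9.0080 = 0.0816  (Intel)
  w_3 = 0.182661·2.2195 + -0.009886·16.2300 = 0.2450  (Raytheon)
Σw_i=1.0000  μᵀw=0.1550
σ²=wᵀΣw=λ₁·μ_p+λ₂ = 0.182661·0.155 + -0.009886 = 0.018427 ≈ 0.0184

0.0184


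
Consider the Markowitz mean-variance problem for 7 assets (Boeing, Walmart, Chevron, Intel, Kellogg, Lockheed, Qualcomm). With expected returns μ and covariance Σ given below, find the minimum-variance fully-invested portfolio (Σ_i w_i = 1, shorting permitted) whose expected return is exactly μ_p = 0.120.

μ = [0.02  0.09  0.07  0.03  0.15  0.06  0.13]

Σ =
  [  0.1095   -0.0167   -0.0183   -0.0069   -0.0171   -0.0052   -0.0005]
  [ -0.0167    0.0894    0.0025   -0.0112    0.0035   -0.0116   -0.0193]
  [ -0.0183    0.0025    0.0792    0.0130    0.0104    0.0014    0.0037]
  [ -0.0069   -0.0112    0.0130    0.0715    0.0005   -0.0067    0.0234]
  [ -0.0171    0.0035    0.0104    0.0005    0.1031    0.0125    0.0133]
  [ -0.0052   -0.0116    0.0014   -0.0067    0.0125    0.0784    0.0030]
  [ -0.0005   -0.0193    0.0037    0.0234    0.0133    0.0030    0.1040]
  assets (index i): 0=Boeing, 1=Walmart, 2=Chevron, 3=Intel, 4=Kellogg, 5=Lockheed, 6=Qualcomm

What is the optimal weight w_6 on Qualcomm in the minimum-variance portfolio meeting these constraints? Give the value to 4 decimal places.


u=Σ⁻¹μ = [0.7816  1.4952  0.7465  0.2439  1.1952  0.8066  1.2737]
v=Σ⁻¹𝟙 = [17.0453  19.5240  11.7590  15.4166  7.5876  16.3664  7.9910]
a=μᵀu=0.603026  b=𝟙ᵀu=6.542646  c=𝟙ᵀv=95.689891  D=ac−b²=14.897320
λ₁=(c·0.120−b)/D = (95.689891·0.120−6.542646)/14.897320 = 0.331613
λ₂=(a−b·0.120)/D = (0.603026−6.542646·0.120)/14.897320 = -0.012223
w* = 0.331613·u + -0.012223·v:
  w_0 = 0.331613·0.7816 + -0.012223·17.0453 = 0.0508  (Boeing)
  w_1 = 0.331613·1.4952 + -0.012223·19.5240 = 0.2572  (Walmart)
  w_2 = 0.331613·0.7465 + -0.012223·11.7590 = 0.1038  (Chevron)
  w_3 = 0.331613·0.2439 + -0.012223·15.4166 = -0.1076  (Intel)
  w_4 = 0.331613·1.1952 + -0.012223·7.5876 = 0.3036  (Kellogg)
  w_5 = 0.331613·0.8066 + -0.012223·16.3664 = 0.0674  (Lockheed)
  w_6 = 0.331613·1.2737 + -0.012223·7.9910 = 0.3247  (Qualcomm)
Σw_i=1.0000  μᵀw=0.1200
σ²=wᵀΣw=λ₁·μ_p+λ₂ = 0.331613·0.120 + -0.012223 = 0.027570 ≈ 0.0276

0.3247


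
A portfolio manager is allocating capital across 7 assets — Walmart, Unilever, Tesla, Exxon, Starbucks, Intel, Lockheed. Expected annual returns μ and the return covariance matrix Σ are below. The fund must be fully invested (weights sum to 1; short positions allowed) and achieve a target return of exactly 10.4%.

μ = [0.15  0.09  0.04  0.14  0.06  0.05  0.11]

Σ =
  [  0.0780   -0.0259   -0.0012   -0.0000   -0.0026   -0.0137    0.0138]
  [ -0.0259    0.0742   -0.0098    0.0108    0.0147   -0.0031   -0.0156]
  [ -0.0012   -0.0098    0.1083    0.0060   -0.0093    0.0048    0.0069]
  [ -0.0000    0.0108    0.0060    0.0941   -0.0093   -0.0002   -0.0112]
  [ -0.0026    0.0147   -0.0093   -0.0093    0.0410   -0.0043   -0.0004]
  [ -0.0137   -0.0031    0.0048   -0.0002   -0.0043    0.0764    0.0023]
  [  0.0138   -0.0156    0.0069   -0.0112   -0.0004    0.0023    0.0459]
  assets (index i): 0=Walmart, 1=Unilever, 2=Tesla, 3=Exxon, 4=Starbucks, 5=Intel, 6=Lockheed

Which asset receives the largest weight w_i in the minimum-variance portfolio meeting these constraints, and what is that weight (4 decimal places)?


x=Σ⁻¹μ = [2.4320  2.2038  0.4025  1.6782  1.4475  1.1587  2.7179]
y=Σ⁻¹𝟙 = [19.4791  20.4105  10.4888  13.0286  25.7114  17.5154  23.8156]
a=μᵀx=1.257932  b=𝟙ᵀx=12.040537  c=𝟙ᵀy=130.449420  D=ac−b²=19.122024
λ₁=(c·0.104−b)/D = (130.449420·0.104−12.040537)/19.122024 = 0.079814
λ₂=(a−b·0.104)/D = (1.257932−12.040537·0.104)/19.122024 = 0.000299
w* = 0.079814·x + 0.000299·y:
  w_0 = 0.079814·2.4320 + 0.000299·19.4791 = 0.1999  (Walmart)
  w_1 = 0.079814·2.2038 + 0.000299·20.4105 = 0.1820  (Unilever)
  w_2 = 0.079814·0.4025 + 0.000299·10.4888 = 0.0353  (Tesla)
  w_3 = 0.079814·1.6782 + 0.000299·13.0286 = 0.1378  (Exxon)
  w_4 = 0.079814·1.4475 + 0.000299·25.7114 = 0.1232  (Starbucks)
  w_5 = 0.079814·1.1587 + 0.000299·17.5154 = 0.0977  (Intel)
  w_6 = 0.079814·2.7179 + 0.000299·23.8156 = 0.2240  (Lockheed)
Σw_i=1.0000  μᵀw=0.1040
σ²=wᵀΣw=λ₁·μ_p+λ₂ = 0.079814·0.104 + 0.000299 = 0.008600 ≈ 0.0086

Lockheed (0.2240)


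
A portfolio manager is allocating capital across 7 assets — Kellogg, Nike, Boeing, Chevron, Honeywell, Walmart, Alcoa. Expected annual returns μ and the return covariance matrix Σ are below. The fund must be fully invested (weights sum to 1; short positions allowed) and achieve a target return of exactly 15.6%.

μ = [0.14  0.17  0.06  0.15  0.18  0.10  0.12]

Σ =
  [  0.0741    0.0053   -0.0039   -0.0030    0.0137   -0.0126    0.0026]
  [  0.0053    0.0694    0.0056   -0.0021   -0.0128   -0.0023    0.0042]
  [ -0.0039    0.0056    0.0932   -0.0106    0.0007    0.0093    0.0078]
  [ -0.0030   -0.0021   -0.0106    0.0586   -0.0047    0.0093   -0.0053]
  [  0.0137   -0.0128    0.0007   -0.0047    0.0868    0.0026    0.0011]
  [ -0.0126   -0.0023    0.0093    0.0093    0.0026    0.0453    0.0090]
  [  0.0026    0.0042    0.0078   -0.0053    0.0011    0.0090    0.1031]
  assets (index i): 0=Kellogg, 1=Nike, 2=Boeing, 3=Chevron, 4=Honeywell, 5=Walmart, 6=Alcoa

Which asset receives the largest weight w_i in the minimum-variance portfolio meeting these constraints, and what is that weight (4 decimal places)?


Nike (0.2702)

u=Σ⁻¹μ = [1.6834  2.7868  0.5953  2.8369  2.3022  1.7962  0.9274]
v=Σ⁻¹𝟙 = [14.4554  15.4375  9.9693  18.7559  11.7946  18.8866  7.1413]
a=μᵀu=1.876011  b=𝟙ᵀu=12.928333  c=𝟙ᵀv=96.440666  D=ac−b²=13.782007
λ₁=(c·0.156−b)/D = (96.440666·0.156−12.928333)/13.782007 = 0.153563
λ₂=(a−b·0.156)/D = (1.876011−12.928333·0.156)/13.782007 = -0.010217
w* = 0.153563·u + -0.010217·v:
  w_0 = 0.153563·1.6834 + -0.010217·14.4554 = 0.1108  (Kellogg)
  w_1 = 0.153563·2.7868 + -0.010217·15.4375 = 0.2702  (Nike)
  w_2 = 0.153563·0.5953 + -0.010217·9.9693 = -0.0104  (Boeing)
  w_3 = 0.153563·2.8369 + -0.010217·18.7559 = 0.2440  (Chevron)
  w_4 = 0.153563·2.3022 + -0.010217·11.7946 = 0.2330  (Honeywell)
  w_5 = 0.153563·1.7962 + -0.010217·18.8866 = 0.0829  (Walmart)
  w_6 = 0.153563·0.9274 + -0.010217·7.1413 = 0.0694  (Alcoa)
Σw_i=1.0000  μᵀw=0.1560
σ²=wᵀΣw=λ₁·μ_p+λ₂ = 0.153563·0.156 + -0.010217 = 0.013739 ≈ 0.0137


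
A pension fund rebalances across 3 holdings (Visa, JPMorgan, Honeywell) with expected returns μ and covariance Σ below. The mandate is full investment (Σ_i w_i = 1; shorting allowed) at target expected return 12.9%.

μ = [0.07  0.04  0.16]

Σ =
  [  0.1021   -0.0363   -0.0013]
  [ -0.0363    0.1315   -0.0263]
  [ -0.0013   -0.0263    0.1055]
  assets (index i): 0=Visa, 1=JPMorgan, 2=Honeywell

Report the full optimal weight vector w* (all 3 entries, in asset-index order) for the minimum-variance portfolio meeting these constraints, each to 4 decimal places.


g=Σ⁻¹μ = [1.0442  0.9455  1.7651]
h=Σ⁻¹𝟙 = [15.0908  14.4223  13.2599]
a=μᵀg=0.393338  b=𝟙ᵀg=3.754837  c=𝟙ᵀh=42.773002  D=ac−b²=2.725450
λ₁=(c·0.129−b)/D = (42.773002·0.129−3.754837)/2.725450 = 0.646822
λ₂=(a−b·0.129)/D = (0.393338−3.754837·0.129)/2.725450 = -0.033402
w* = 0.646822·g + -0.033402·h:
  w_0 = 0.646822·1.0442 + -0.033402·15.0908 = 0.1714  (Visa)
  w_1 = 0.646822·0.9455 + -0.033402·14.4223 = 0.1298  (JPMorgan)
  w_2 = 0.646822·1.7651 + -0.033402·13.2599 = 0.6988  (Honeywell)
Σw_i=1.0000  μᵀw=0.1290
σ²=wᵀΣw=λ₁·μ_p+λ₂ = 0.646822·0.129 + -0.033402 = 0.050038 ≈ 0.0500

0.1714  0.1298  0.6988


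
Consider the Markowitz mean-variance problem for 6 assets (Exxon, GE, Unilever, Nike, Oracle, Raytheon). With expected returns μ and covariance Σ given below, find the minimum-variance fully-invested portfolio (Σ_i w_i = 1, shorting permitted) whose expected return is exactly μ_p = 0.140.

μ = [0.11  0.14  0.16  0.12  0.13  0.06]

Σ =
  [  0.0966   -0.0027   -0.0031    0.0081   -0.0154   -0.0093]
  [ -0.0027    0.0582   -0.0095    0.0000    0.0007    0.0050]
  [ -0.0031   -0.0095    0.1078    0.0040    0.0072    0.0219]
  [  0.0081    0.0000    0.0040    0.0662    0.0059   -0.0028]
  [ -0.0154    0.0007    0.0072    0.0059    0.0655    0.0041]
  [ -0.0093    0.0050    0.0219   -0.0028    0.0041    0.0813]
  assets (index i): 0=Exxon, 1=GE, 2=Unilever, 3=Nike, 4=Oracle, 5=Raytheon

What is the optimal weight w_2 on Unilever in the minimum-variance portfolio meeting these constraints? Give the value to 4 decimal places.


p=Σ⁻¹μ = [1.4930  2.6749  1.5214  1.3718  1.9988  0.2809]
q=Σ⁻¹𝟙 = [13.5881  17.9894  7.6644  12.0167  15.6997  10.3057]
a=μᵀp=1.223458  b=𝟙ᵀp=9.340817  c=𝟙ᵀq=77.263973  D=ac−b²=7.278375
λ₁=(c·0.140−b)/D = (77.263973·0.140−9.340817)/7.278375 = 0.202812
λ₂=(a−b·0.140)/D = (1.223458−9.340817·0.140)/7.278375 = -0.011576
w* = 0.202812·p + -0.011576·q:
  w_0 = 0.202812·1.4930 + -0.011576·13.5881 = 0.1455  (Exxon)
  w_1 = 0.202812·2.6749 + -0.011576·17.9894 = 0.3343  (GE)
  w_2 = 0.202812·1.5214 + -0.011576·7.6644 = 0.2198  (Unilever)
  w_3 = 0.202812·1.3718 + -0.011576·12.0167 = 0.1391  (Nike)
  w_4 = 0.202812·1.9988 + -0.011576·15.6997 = 0.2236  (Oracle)
  w_5 = 0.202812·0.2809 + -0.011576·10.3057 = -0.0623  (Raytheon)
Σw_i=1.0000  μᵀw=0.1400
σ²=wᵀΣw=λ₁·μ_p+λ₂ = 0.202812·0.140 + -0.011576 = 0.016817 ≈ 0.0168

0.2198
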